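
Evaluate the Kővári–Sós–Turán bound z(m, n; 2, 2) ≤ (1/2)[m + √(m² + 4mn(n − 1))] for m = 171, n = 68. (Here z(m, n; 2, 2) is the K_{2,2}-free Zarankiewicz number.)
z(171, 68; 2, 2) ≤ (1/2)[171 + √(171² + 4·171·68·67)] = (1/2)[171 + √3145545] = 972.2842

Kővári–Sós–Turán: let r_1, ..., r_171 be the row sums and z = Σ r_i the total number of 1s. Each pair of columns can share at most one row with both entries 1 (else a 2×2 all-ones block appears), so Σ_i C(r_i, 2) ≤ C(68, 2) = 2278. By convexity Σ_i C(r_i, 2) ≥ 171·C(z/171, 2) = z(z − 171)/(2·171), giving z² − 171z − 171·68·67 ≤ 0 and hence z ≤ (1/2)[171 + √(29241 + 4·779076)] = (1/2)[171 + √3145545] ≈ (1/2)(171 + 1773.5684) = 972.2842.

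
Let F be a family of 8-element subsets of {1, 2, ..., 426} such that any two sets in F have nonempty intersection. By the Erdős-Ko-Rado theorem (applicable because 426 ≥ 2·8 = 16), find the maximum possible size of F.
max |F| = C(425, 7) = 472849003074900

The Erdős-Ko-Rado theorem states: for n ≥ 2k, an intersecting family of k-subsets of an n-element set has size at most C(n − 1, k − 1), with equality for 'star' families {A ⊆ [n] : |A| = k, i ∈ A} (fix an element i). For n = 426, k = 8: C(425, 7) = 472849003074900.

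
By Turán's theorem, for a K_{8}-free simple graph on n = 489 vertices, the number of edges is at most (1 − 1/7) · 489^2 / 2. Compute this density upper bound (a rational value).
Turán density bound = (6/7) · 489^2/2 = 717363/7 ≈ 102480.4286

Turán's theorem: ex(n, K_{r+1}) is achieved by the complete r-partite Turán graph T(n, r) with parts as balanced as possible, and is at most (1 − 1/r) · n^2/2. For r = 7, n = 489: the density bound is (6/7) · 239121/2 = 717363/7 ≈ 102480.4286. The integer-valued extremum is e(T(489, 7)) = 102480, which is strictly less than the density bound 717363/7 since 7 ∤ 489 (the parts of T(489, 7) cannot all be equal).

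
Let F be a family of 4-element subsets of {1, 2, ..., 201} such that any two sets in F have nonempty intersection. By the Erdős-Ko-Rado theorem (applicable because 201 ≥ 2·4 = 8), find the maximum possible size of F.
max |F| = C(200, 3) = 1313400

Erdős-Ko-Rado (1961): when n ≥ 2k, max |F| = C(n−1, k−1). The bound is attained by the star {A : i ∈ A} for any fixed i ∈ [n]. Here C(201−1, 4−1) = C(200, 3) = 1313400.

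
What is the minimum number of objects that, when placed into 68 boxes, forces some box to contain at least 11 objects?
n = (11 − 1)·68 + 1 = 681

By the generalised pigeonhole principle, to guarantee some box contains ≥ r objects we need more than (r − 1) · k objects total. Threshold: n = (r − 1) · k + 1. With r = 11 and k = 68: n = 10 · 68 + 1 = 680 + 1 = 681. For n = 680 = 10 · 68, we can put exactly 10 objects in every box, avoiding 11 in any single one — so 681 is tight.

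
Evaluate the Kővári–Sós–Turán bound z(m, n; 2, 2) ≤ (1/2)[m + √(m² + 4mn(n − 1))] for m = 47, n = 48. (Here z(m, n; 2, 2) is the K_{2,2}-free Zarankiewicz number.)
z(47, 48; 2, 2) ≤ (1/2)[47 + √(47² + 4·47·48·47)] = (1/2)[47 + √426337] = 349.9724

Kővári–Sós–Turán: let r_1, ..., r_47 be the row sums and z = Σ r_i the total number of 1s. Each pair of columns can share at most one row with both entries 1 (else a 2×2 all-ones block appears), so Σ_i C(r_i, 2) ≤ C(48, 2) = 1128. By convexity Σ_i C(r_i, 2) ≥ 47·C(z/47, 2) = z(z − 47)/(2·47), giving z² − 47z − 47·48·47 ≤ 0 and hence z ≤ (1/2)[47 + √(2209 + 4·106032)] = (1/2)[47 + √426337] ≈ (1/2)(47 + 652.9449) = 349.9724.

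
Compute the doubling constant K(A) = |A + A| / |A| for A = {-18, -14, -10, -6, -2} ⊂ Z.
K = |A + A| / |A| = 9/5

Enumerate A + A = {a + b : a, b ∈ A}. With |A| = 5, there are |A|^2 = 25 ordered sum pairs; collecting distinct values, A + A = {-36, -32, -28, -24, -20, -16, -12, -8, -4}, so |A + A| = 9. Thus K = 9/5. Here |A + A| = 2|A| − 1 = 9, the minimum possible — so K = 9/5 is minimal, which holds iff A is an arithmetic progression.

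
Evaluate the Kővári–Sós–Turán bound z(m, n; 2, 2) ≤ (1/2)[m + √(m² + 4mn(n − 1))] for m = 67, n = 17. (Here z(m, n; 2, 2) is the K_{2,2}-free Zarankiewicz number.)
z(67, 17; 2, 2) ≤ (1/2)[67 + √(67² + 4·67·17·16)] = (1/2)[67 + √77385] = 172.5908

Kővári–Sós–Turán: let r_1, ..., r_67 be the row sums and z = Σ r_i the total number of 1s. Each pair of columns can share at most one row with both entries 1 (else a 2×2 all-ones block appears), so Σ_i C(r_i, 2) ≤ C(17, 2) = 136. By convexity Σ_i C(r_i, 2) ≥ 67·C(z/67, 2) = z(z − 67)/(2·67), giving z² − 67z − 67·17·16 ≤ 0 and hence z ≤ (1/2)[67 + √(4489 + 4·18224)] = (1/2)[67 + √77385] ≈ (1/2)(67 + 278.1816) = 172.5908.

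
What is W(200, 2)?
W(200, 2) = 200 + 1 = 201

A 2-term AP is any pair of integers, so a monochromatic 2-AP exists iff some colour is used at least twice. With 200 colours, the colouring i ↦ i on {1, ..., 200} uses each colour once, avoiding any monochromatic pair, so W(200, 2) > 200. For {1, ..., 201}, pigeonhole forces two integers of the same colour, which form a monochromatic 2-AP. Hence W(200, 2) = 201.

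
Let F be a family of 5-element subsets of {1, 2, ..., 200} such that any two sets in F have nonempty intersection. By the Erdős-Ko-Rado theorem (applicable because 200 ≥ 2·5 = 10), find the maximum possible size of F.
max |F| = C(199, 4) = 63391251

Erdős-Ko-Rado (1961): when n ≥ 2k, max |F| = C(n−1, k−1). The bound is attained by the star {A : i ∈ A} for any fixed i ∈ [n]. Here C(200−1, 5−1) = C(199, 4) = 63391251.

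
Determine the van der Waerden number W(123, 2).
W(123, 2) = 123 + 1 = 124

A 2-term AP is any pair of integers, so a monochromatic 2-AP exists iff some colour is used at least twice. With 123 colours, the colouring i ↦ i on {1, ..., 123} uses each colour once, avoiding any monochromatic pair, so W(123, 2) > 123. For {1, ..., 124}, pigeonhole forces two integers of the same colour, which form a monochromatic 2-AP. Hence W(123, 2) = 124.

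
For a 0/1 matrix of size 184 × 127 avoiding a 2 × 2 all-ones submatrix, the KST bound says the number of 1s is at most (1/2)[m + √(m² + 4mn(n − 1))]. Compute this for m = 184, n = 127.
z(184, 127; 2, 2) ≤ (1/2)[184 + √(184² + 4·184·127·126)] = (1/2)[184 + √11811328] = 1810.3806

Kővári–Sós–Turán: let r_1, ..., r_184 be the row sums and z = Σ r_i the total number of 1s. Each pair of columns can share at most one row with both entries 1 (else a 2×2 all-ones block appears), so Σ_i C(r_i, 2) ≤ C(127, 2) = 8001. By convexity Σ_i C(r_i, 2) ≥ 184·C(z/184, 2) = z(z − 184)/(2·184), giving z² − 184z − 184·127·126 ≤ 0 and hence z ≤ (1/2)[184 + √(33856 + 4·2944368)] = (1/2)[184 + √11811328] ≈ (1/2)(184 + 3436.7613) = 1810.3806.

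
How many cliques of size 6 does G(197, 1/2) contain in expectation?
E[# K_6] = C(197, 6) · (1/2)^C(6, 2) = 75176946208 / 2^15 = 2349279569/1024 ≈ 2294218.329102

For each 6-subset S of vertices (there are C(197, 6) = 75176946208 such S), let X_S = 1 if S induces a K_6 (all C(6, 2) = 15 edges present). Then P(X_S = 1) = (1/2)^15 = 1/32768. By linearity of expectation, E[# K_6] = C(197, 6) · (1/2)^15 = 75176946208 / 32768 = 2349279569/1024 ≈ 2294218.329102.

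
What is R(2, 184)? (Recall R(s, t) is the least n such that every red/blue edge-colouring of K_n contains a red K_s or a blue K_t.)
R(2, 184) = 184

R(2, k) = k for all k ≥ 2: in a 2-colouring of K_k, either some edge is red (a red K_2) or all edges are blue (a blue K_k). And K_{183} coloured all-blue has no blue K_184, so R(2, 184) > 183. Hence R(2, 184) = 184.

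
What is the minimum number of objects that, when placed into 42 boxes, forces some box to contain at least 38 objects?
n = (38 − 1)·42 + 1 = 1555

By the generalised pigeonhole principle, to guarantee some box contains ≥ r objects we need more than (r − 1) · k objects total. Threshold: n = (r − 1) · k + 1. With r = 38 and k = 42: n = 37 · 42 + 1 = 1554 + 1 = 1555. For n = 1554 = 37 · 42, we can put exactly 37 objects in every box, avoiding 38 in any single one — so 1555 is tight.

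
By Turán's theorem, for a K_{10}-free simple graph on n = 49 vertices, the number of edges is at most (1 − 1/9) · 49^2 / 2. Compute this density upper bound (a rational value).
Turán density bound = (8/9) · 49^2/2 = 9604/9 ≈ 1067.1111

Turán's theorem: ex(n, K_{r+1}) is achieved by the complete r-partite Turán graph T(n, r) with parts as balanced as possible, and is at most (1 − 1/r) · n^2/2. For r = 9, n = 49: the density bound is (8/9) · 2401/2 = 9604/9 ≈ 1067.1111. The integer-valued extremum is e(T(49, 9)) = 1066, which is strictly less than the density bound 9604/9 since 9 ∤ 49 (the parts of T(49, 9) cannot all be equal).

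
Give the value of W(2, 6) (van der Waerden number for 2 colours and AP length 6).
W(2, 6) = 1132

This is a classical value, W(2, 6) = 1132, established by combining an explicit 2-colouring of {1, ..., 1131} with no monochromatic 6-AP (giving the lower bound W(2, 6) > 1131) and a finite case analysis / exhaustive computer search showing every 2-colouring of {1, ..., 1132} has such an AP.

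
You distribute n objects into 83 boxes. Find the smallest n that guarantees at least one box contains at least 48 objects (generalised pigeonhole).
n = (48 − 1)·83 + 1 = 3902

By the generalised pigeonhole principle, to guarantee some box contains ≥ r objects we need more than (r − 1) · k objects total. Threshold: n = (r − 1) · k + 1. With r = 48 and k = 83: n = 47 · 83 + 1 = 3901 + 1 = 3902. For n = 3901 = 47 · 83, we can put exactly 47 objects in every box, avoiding 48 in any single one — so 3902 is tight.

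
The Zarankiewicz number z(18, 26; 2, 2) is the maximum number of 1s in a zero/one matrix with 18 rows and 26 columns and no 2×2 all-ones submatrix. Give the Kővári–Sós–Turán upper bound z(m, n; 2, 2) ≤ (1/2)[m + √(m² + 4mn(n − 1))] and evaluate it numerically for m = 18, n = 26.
z(18, 26; 2, 2) ≤ (1/2)[18 + √(18² + 4·18·26·25)] = (1/2)[18 + √47124] = 117.5403

Kővári–Sós–Turán: let r_1, ..., r_18 be the row sums and z = Σ r_i the total number of 1s. Each pair of columns can share at most one row with both entries 1 (else a 2×2 all-ones block appears), so Σ_i C(r_i, 2) ≤ C(26, 2) = 325. By convexity Σ_i C(r_i, 2) ≥ 18·C(z/18, 2) = z(z − 18)/(2·18), giving z² − 18z − 18·26·25 ≤ 0 and hence z ≤ (1/2)[18 + √(324 + 4·11700)] = (1/2)[18 + √47124] ≈ (1/2)(18 + 217.0806) = 117.5403.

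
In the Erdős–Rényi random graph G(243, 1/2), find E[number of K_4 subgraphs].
E[# K_4] = C(243, 4) · (1/2)^C(4, 2) = 141722460 / 2^6 = 35430615/16 = 2214413.4375

For each 4-subset S of vertices (there are C(243, 4) = 141722460 such S), let X_S = 1 if S induces a K_4 (all C(4, 2) = 6 edges present). Then P(X_S = 1) = (1/2)^6 = 1/64. By linearity of expectation, E[# K_4] = C(243, 4) · (1/2)^6 = 141722460 / 64 = 35430615/16 = 2214413.4375.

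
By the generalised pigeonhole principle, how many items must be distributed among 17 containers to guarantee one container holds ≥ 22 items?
n = (22 − 1)·17 + 1 = 358

By the generalised pigeonhole principle, to guarantee some box contains ≥ r objects we need more than (r − 1) · k objects total. Threshold: n = (r − 1) · k + 1. With r = 22 and k = 17: n = 21 · 17 + 1 = 357 + 1 = 358. For n = 357 = 21 · 17, we can put exactly 21 objects in every box, avoiding 22 in any single one — so 358 is tight.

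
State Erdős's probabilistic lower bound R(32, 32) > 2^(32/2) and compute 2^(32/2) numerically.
2^(32/2) = 65536; so R(32, 32) > 65536

Colour each edge of K_n uniformly at random with red/blue. The expected number of monochromatic K_32 is C(n, 32) · 2 · 2^(−C(32,2)). If C(n, 32) · 2^(1 − C(32,2)) < 1, then with positive probability no monochromatic K_32 exists, so R(32, 32) > n. The standard estimate C(n, 32) ≤ n^32/32! shows this inequality holds whenever n ≤ 2^(32/2) (since 32! · 2^(C(32,2) − 1) > 2^(32^2/2) ≥ n^32). Hence R(32, 32) > 2^(32/2) = 65536.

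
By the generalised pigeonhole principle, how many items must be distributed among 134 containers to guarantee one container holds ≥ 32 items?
n = (32 − 1)·134 + 1 = 4155

By the generalised pigeonhole principle, to guarantee some box contains ≥ r objects we need more than (r − 1) · k objects total. Threshold: n = (r − 1) · k + 1. With r = 32 and k = 134: n = 31 · 134 + 1 = 4154 + 1 = 4155. For n = 4154 = 31 · 134, we can put exactly 31 objects in every box, avoiding 32 in any single one — so 4155 is tight.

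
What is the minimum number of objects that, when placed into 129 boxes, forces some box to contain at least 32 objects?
n = (32 − 1)·129 + 1 = 4000

By the generalised pigeonhole principle, to guarantee some box contains ≥ r objects we need more than (r − 1) · k objects total. Threshold: n = (r − 1) · k + 1. With r = 32 and k = 129: n = 31 · 129 + 1 = 3999 + 1 = 4000. For n = 3999 = 31 · 129, we can put exactly 31 objects in every box, avoiding 32 in any single one — so 4000 is tight.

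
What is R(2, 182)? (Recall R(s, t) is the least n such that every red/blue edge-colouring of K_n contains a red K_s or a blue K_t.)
R(2, 182) = 182

R(2, k) = k for all k ≥ 2: in a 2-colouring of K_k, either some edge is red (a red K_2) or all edges are blue (a blue K_k). And K_{181} coloured all-blue has no blue K_182, so R(2, 182) > 181. Hence R(2, 182) = 182.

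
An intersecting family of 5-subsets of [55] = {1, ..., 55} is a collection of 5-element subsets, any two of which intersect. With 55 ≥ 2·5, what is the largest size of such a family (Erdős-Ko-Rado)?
max |F| = C(54, 4) = 316251

Erdős-Ko-Rado (1961): when n ≥ 2k, max |F| = C(n−1, k−1). The bound is attained by the star {A : i ∈ A} for any fixed i ∈ [n]. Here C(55−1, 5−1) = C(54, 4) = 316251.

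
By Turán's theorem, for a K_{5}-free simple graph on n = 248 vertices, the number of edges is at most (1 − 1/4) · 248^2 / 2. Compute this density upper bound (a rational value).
Turán density bound = (3/4) · 248^2/2 = 23064

Turán's theorem: ex(n, K_{r+1}) is achieved by the complete r-partite Turán graph T(n, r) with parts as balanced as possible, and is at most (1 − 1/r) · n^2/2. For r = 4, n = 248: the density bound is (3/4) · 61504/2 = 23064. Since 4 ∣ 248, the Turán graph T(248, 4) has parts of equal size 62, and its edge count e(T(248, 4)) = 23064 attains the density bound exactly.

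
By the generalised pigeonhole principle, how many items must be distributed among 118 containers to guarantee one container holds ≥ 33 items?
n = (33 − 1)·118 + 1 = 3777

By the generalised pigeonhole principle, to guarantee some box contains ≥ r objects we need more than (r − 1) · k objects total. Threshold: n = (r − 1) · k + 1. With r = 33 and k = 118: n = 32 · 118 + 1 = 3776 + 1 = 3777. For n = 3776 = 32 · 118, we can put exactly 32 objects in every box, avoiding 33 in any single one — so 3777 is tight.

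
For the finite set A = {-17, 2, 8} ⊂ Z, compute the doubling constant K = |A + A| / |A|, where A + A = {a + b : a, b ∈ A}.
K = |A + A| / |A| = 6/3 = 2

Enumerate A + A = {a + b : a, b ∈ A}. With |A| = 3, there are |A|^2 = 9 ordered sum pairs; collecting distinct values, A + A = {-34, -15, -9, 4, 10, 16}, so |A + A| = 6. Thus K = 6/3 = 2. For comparison, the minimum possible |A + A| over all 3-element sets is 2·3 − 1 = 5 (so min K = 5/3), attained only by arithmetic progressions.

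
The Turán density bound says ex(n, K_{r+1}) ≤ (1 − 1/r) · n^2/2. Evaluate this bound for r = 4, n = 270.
Turán density bound = (3/4) · 270^2/2 = 54675/2 ≈ 27337.5

Turán's theorem: ex(n, K_{r+1}) is achieved by the complete r-partite Turán graph T(n, r) with parts as balanced as possible, and is at most (1 − 1/r) · n^2/2. For r = 4, n = 270: the density bound is (3/4) · 72900/2 = 54675/2 ≈ 27337.5. The integer-valued extremum is e(T(270, 4)) = 27337, which is strictly less than the density bound 54675/2 since 4 ∤ 270 (the parts of T(270, 4) cannot all be equal).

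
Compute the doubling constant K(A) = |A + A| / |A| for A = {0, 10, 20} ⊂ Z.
K = |A + A| / |A| = 5/3

Enumerate A + A = {a + b : a, b ∈ A}. With |A| = 3, there are |A|^2 = 9 ordered sum pairs; collecting distinct values, A + A = {0, 10, 20, 30, 40}, so |A + A| = 5. Thus K = 5/3. Here |A + A| = 2|A| − 1 = 5, the minimum possible — so K = 5/3 is minimal, which holds iff A is an arithmetic progression.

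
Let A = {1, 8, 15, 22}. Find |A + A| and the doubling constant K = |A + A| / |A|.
K = |A + A| / |A| = 7/4

Enumerate A + A = {a + b : a, b ∈ A}. With |A| = 4, there are |A|^2 = 16 ordered sum pairs; collecting distinct values, A + A = {2, 9, 16, 23, 30, 37, 44}, so |A + A| = 7. Thus K = 7/4. Here |A + A| = 2|A| − 1 = 7, the minimum possible — so K = 7/4 is minimal, which holds iff A is an arithmetic progression.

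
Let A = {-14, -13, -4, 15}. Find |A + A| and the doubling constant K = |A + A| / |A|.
K = |A + A| / |A| = 10/4 = 5/2

Enumerate A + A = {a + b : a, b ∈ A}. With |A| = 4, there are |A|^2 = 16 ordered sum pairs; collecting distinct values, A + A = {-28, -27, -26, -18, -17, -8, 1, 2, 11, 30}, so |A + A| = 10. Thus K = 10/4 = 5/2. For comparison, the minimum possible |A + A| over all 4-element sets is 2·4 − 1 = 7 (so min K = 7/4), attained only by arithmetic progressions.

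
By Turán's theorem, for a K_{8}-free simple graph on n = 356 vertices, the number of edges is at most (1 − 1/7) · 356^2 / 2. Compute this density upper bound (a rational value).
Turán density bound = (6/7) · 356^2/2 = 380208/7 ≈ 54315.4286

Turán's theorem: ex(n, K_{r+1}) is achieved by the complete r-partite Turán graph T(n, r) with parts as balanced as possible, and is at most (1 − 1/r) · n^2/2. For r = 7, n = 356: the density bound is (6/7) · 126736/2 = 380208/7 ≈ 54315.4286. The integer-valued extremum is e(T(356, 7)) = 54315, which is strictly less than the density bound 380208/7 since 7 ∤ 356 (the parts of T(356, 7) cannot all be equal).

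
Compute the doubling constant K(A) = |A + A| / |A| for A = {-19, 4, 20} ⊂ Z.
K = |A + A| / |A| = 6/3 = 2

Enumerate A + A = {a + b : a, b ∈ A}. With |A| = 3, there are |A|^2 = 9 ordered sum pairs; collecting distinct values, A + A = {-38, -15, 1, 8, 24, 40}, so |A + A| = 6. Thus K = 6/3 = 2. For comparison, the minimum possible |A + A| over all 3-element sets is 2·3 − 1 = 5 (so min K = 5/3), attained only by arithmetic progressions.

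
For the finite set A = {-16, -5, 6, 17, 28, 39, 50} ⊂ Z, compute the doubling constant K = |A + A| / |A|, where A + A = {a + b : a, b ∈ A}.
K = |A + A| / |A| = 13/7

Enumerate A + A = {a + b : a, b ∈ A}. With |A| = 7, there are |A|^2 = 49 ordered sum pairs; collecting distinct values, A + A = {-32, -21, -10, 1, 12, 23, 34, 45, 56, 67, 78, 89, 100}, so |A + A| = 13. Thus K = 13/7. Here |A + A| = 2|A| − 1 = 13, the minimum possible — so K = 13/7 is minimal, which holds iff A is an arithmetic progression.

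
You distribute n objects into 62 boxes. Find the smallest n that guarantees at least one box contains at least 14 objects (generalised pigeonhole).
n = (14 − 1)·62 + 1 = 807

By the generalised pigeonhole principle, to guarantee some box contains ≥ r objects we need more than (r − 1) · k objects total. Threshold: n = (r − 1) · k + 1. With r = 14 and k = 62: n = 13 · 62 + 1 = 806 + 1 = 807. For n = 806 = 13 · 62, we can put exactly 13 objects in every box, avoiding 14 in any single one — so 807 is tight.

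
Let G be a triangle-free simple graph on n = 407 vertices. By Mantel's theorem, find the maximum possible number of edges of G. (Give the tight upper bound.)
ex(407, K_3) = ⌊407^2/4⌋ = 41412

Mantel (1907): a triangle-free graph on n vertices has at most ⌊n^2/4⌋ edges, with equality for the complete bipartite graph K_{⌊n/2⌋, ⌈n/2⌉}. For n = 407: ⌊407^2/4⌋ = ⌊165649/4⌋ = 41412. The extremal graph is K_{203, 204}, which has 203·204 = 41412 edges.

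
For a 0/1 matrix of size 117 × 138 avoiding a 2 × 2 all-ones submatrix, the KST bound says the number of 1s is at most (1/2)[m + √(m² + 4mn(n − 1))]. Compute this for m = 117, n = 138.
z(117, 138; 2, 2) ≤ (1/2)[117 + √(117² + 4·117·138·137)] = (1/2)[117 + √8861697] = 1546.9301

Kővári–Sós–Turán: let r_1, ..., r_117 be the row sums and z = Σ r_i the total number of 1s. Each pair of columns can share at most one row with both entries 1 (else a 2×2 all-ones block appears), so Σ_i C(r_i, 2) ≤ C(138, 2) = 9453. By convexity Σ_i C(r_i, 2) ≥ 117·C(z/117, 2) = z(z − 117)/(2·117), giving z² − 117z − 117·138·137 ≤ 0 and hence z ≤ (1/2)[117 + √(13689 + 4·2212002)] = (1/2)[117 + √8861697] ≈ (1/2)(117 + 2976.8603) = 1546.9301.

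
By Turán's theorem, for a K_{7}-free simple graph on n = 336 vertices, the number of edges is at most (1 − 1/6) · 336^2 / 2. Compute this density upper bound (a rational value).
Turán density bound = (5/6) · 336^2/2 = 47040

Turán's theorem: ex(n, K_{r+1}) is achieved by the complete r-partite Turán graph T(n, r) with parts as balanced as possible, and is at most (1 − 1/r) · n^2/2. For r = 6, n = 336: the density bound is (5/6) · 112896/2 = 47040. Since 6 ∣ 336, the Turán graph T(336, 6) has parts of equal size 56, and its edge count e(T(336, 6)) = 47040 attains the density bound exactly.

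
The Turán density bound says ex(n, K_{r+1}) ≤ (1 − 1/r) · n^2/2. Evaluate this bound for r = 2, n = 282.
Turán density bound = (1/2) · 282^2/2 = 19881

Turán's theorem: ex(n, K_{r+1}) is achieved by the complete r-partite Turán graph T(n, r) with parts as balanced as possible, and is at most (1 − 1/r) · n^2/2. For r = 2, n = 282: the density bound is (1/2) · 79524/2 = 19881. Since 2 ∣ 282, the Turán graph T(282, 2) has parts of equal size 141, and its edge count e(T(282, 2)) = 19881 attains the density bound exactly.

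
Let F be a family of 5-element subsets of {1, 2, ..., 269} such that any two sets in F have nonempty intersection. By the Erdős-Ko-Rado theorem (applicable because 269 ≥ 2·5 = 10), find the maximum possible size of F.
max |F| = C(268, 4) = 210165935

The Erdős-Ko-Rado theorem states: for n ≥ 2k, an intersecting family of k-subsets of an n-element set has size at most C(n − 1, k − 1), with equality for 'star' families {A ⊆ [n] : |A| = k, i ∈ A} (fix an element i). For n = 269, k = 5: C(268, 4) = 210165935.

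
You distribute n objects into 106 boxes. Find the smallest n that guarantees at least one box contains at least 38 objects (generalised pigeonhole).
n = (38 − 1)·106 + 1 = 3923

By the generalised pigeonhole principle, to guarantee some box contains ≥ r objects we need more than (r − 1) · k objects total. Threshold: n = (r − 1) · k + 1. With r = 38 and k = 106: n = 37 · 106 + 1 = 3922 + 1 = 3923. For n = 3922 = 37 · 106, we can put exactly 37 objects in every box, avoiding 38 in any single one — so 3923 is tight.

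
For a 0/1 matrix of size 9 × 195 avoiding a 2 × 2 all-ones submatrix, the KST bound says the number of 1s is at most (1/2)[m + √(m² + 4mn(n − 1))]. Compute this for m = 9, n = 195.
z(9, 195; 2, 2) ≤ (1/2)[9 + √(9² + 4·9·195·194)] = (1/2)[9 + √1361961] = 588.0154

Kővári–Sós–Turán: let r_1, ..., r_9 be the row sums and z = Σ r_i the total number of 1s. Each pair of columns can share at most one row with both entries 1 (else a 2×2 all-ones block appears), so Σ_i C(r_i, 2) ≤ C(195, 2) = 18915. By convexity Σ_i C(r_i, 2) ≥ 9·C(z/9, 2) = z(z − 9)/(2·9), giving z² − 9z − 9·195·194 ≤ 0 and hence z ≤ (1/2)[9 + √(81 + 4·340470)] = (1/2)[9 + √1361961] ≈ (1/2)(9 + 1167.0308) = 588.0154.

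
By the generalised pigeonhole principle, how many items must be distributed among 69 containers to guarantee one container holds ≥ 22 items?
n = (22 − 1)·69 + 1 = 1450

By the generalised pigeonhole principle, to guarantee some box contains ≥ r objects we need more than (r − 1) · k objects total. Threshold: n = (r − 1) · k + 1. With r = 22 and k = 69: n = 21 · 69 + 1 = 1449 + 1 = 1450. For n = 1449 = 21 · 69, we can put exactly 21 objects in every box, avoiding 22 in any single one — so 1450 is tight.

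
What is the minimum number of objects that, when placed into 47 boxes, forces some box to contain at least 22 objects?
n = (22 − 1)·47 + 1 = 988

By the generalised pigeonhole principle, to guarantee some box contains ≥ r objects we need more than (r − 1) · k objects total. Threshold: n = (r − 1) · k + 1. With r = 22 and k = 47: n = 21 · 47 + 1 = 987 + 1 = 988. For n = 987 = 21 · 47, we can put exactly 21 objects in every box, avoiding 22 in any single one — so 988 is tight.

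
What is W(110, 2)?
W(110, 2) = 110 + 1 = 111

A 2-term AP is any pair of integers, so a monochromatic 2-AP exists iff some colour is used at least twice. With 110 colours, the colouring i ↦ i on {1, ..., 110} uses each colour once, avoiding any monochromatic pair, so W(110, 2) > 110. For {1, ..., 111}, pigeonhole forces two integers of the same colour, which form a monochromatic 2-AP. Hence W(110, 2) = 111.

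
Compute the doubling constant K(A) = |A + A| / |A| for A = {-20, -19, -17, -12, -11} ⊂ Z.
K = |A + A| / |A| = 14/5

Enumerate A + A = {a + b : a, b ∈ A}. With |A| = 5, there are |A|^2 = 25 ordered sum pairs; collecting distinct values, A + A = {-40, -39, -38, -37, -36, -34, -32, -31, -30, -29, -28, -24, -23, -22}, so |A + A| = 14. Thus K = 14/5. For comparison, the minimum possible |A + A| over all 5-element sets is 2·5 − 1 = 9 (so min K = 9/5), attained only by arithmetic progressions.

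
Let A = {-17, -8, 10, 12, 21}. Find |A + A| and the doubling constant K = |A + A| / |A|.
K = |A + A| / |A| = 14/5

Enumerate A + A = {a + b : a, b ∈ A}. With |A| = 5, there are |A|^2 = 25 ordered sum pairs; collecting distinct values, A + A = {-34, -25, -16, -7, -5, 2, 4, 13, 20, 22, 24, 31, 33, 42}, so |A + A| = 14. Thus K = 14/5. For comparison, the minimum possible |A + A| over all 5-element sets is 2·5 − 1 = 9 (so min K = 9/5), attained only by arithmetic progressions.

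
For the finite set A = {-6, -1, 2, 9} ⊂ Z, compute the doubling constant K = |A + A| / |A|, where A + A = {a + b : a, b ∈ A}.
K = |A + A| / |A| = 10/4 = 5/2

Enumerate A + A = {a + b : a, b ∈ A}. With |A| = 4, there are |A|^2 = 16 ordered sum pairs; collecting distinct values, A + A = {-12, -7, -4, -2, 1, 3, 4, 8, 11, 18}, so |A + A| = 10. Thus K = 10/4 = 5/2. For comparison, the minimum possible |A + A| over all 4-element sets is 2·4 − 1 = 7 (so min K = 7/4), attained only by arithmetic progressions.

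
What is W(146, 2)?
W(146, 2) = 146 + 1 = 147

A 2-term AP is any pair of integers, so a monochromatic 2-AP exists iff some colour is used at least twice. With 146 colours, the colouring i ↦ i on {1, ..., 146} uses each colour once, avoiding any monochromatic pair, so W(146, 2) > 146. For {1, ..., 147}, pigeonhole forces two integers of the same colour, which form a monochromatic 2-AP. Hence W(146, 2) = 147.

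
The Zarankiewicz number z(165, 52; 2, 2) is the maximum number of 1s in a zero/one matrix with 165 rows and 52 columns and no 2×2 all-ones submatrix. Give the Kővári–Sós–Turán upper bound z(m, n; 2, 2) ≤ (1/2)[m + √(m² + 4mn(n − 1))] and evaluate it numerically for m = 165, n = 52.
z(165, 52; 2, 2) ≤ (1/2)[165 + √(165² + 4·165·52·51)] = (1/2)[165 + √1777545] = 749.123

Kővári–Sós–Turán: let r_1, ..., r_165 be the row sums and z = Σ r_i the total number of 1s. Each pair of columns can share at most one row with both entries 1 (else a 2×2 all-ones block appears), so Σ_i C(r_i, 2) ≤ C(52, 2) = 1326. By convexity Σ_i C(r_i, 2) ≥ 165·C(z/165, 2) = z(z − 165)/(2·165), giving z² − 165z − 165·52·51 ≤ 0 and hence z ≤ (1/2)[165 + √(27225 + 4·437580)] = (1/2)[165 + √1777545] ≈ (1/2)(165 + 1333.246) = 749.123.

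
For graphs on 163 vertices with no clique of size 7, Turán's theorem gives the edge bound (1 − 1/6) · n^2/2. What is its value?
Turán density bound = (5/6) · 163^2/2 = 132845/12 ≈ 11070.4167

Turán's theorem: ex(n, K_{r+1}) is achieved by the complete r-partite Turán graph T(n, r) with parts as balanced as possible, and is at most (1 − 1/r) · n^2/2. For r = 6, n = 163: the density bound is (5/6) · 26569/2 = 132845/12 ≈ 11070.4167. The integer-valued extremum is e(T(163, 6)) = 11070, which is strictly less than the density bound 132845/12 since 6 ∤ 163 (the parts of T(163, 6) cannot all be equal).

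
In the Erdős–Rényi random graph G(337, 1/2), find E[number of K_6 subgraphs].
E[# K_6] = C(337, 6) · (1/2)^C(6, 2) = 1945406098104 / 2^15 = 243175762263/4096 ≈ 59369082.583740

For each 6-subset S of vertices (there are C(337, 6) = 1945406098104 such S), let X_S = 1 if S induces a K_6 (all C(6, 2) = 15 edges present). Then P(X_S = 1) = (1/2)^15 = 1/32768. By linearity of expectation, E[# K_6] = C(337, 6) · (1/2)^15 = 1945406098104 / 32768 = 243175762263/4096 ≈ 59369082.583740.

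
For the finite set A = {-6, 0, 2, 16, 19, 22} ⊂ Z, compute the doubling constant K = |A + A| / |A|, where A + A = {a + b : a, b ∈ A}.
K = |A + A| / |A| = 19/6

Enumerate A + A = {a + b : a, b ∈ A}. With |A| = 6, there are |A|^2 = 36 ordered sum pairs; collecting distinct values, A + A = {-12, -6, -4, 0, 2, 4, 10, 13, 16, 18, 19, 21, 22, 24, 32, 35, 38, 41, 44}, so |A + A| = 19. Thus K = 19/6. For comparison, the minimum possible |A + A| over all 6-element sets is 2·6 − 1 = 11 (so min K = 11/6), attained only by arithmetic progressions.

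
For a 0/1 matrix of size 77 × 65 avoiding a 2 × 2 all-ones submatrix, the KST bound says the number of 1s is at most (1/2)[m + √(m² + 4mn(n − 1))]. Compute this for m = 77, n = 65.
z(77, 65; 2, 2) ≤ (1/2)[77 + √(77² + 4·77·65·64)] = (1/2)[77 + √1287209] = 605.7762

Kővári–Sós–Turán: let r_1, ..., r_77 be the row sums and z = Σ r_i the total number of 1s. Each pair of columns can share at most one row with both entries 1 (else a 2×2 all-ones block appears), so Σ_i C(r_i, 2) ≤ C(65, 2) = 2080. By convexity Σ_i C(r_i, 2) ≥ 77·C(z/77, 2) = z(z − 77)/(2·77), giving z² − 77z − 77·65·64 ≤ 0 and hence z ≤ (1/2)[77 + √(5929 + 4·320320)] = (1/2)[77 + √1287209] ≈ (1/2)(77 + 1134.5523) = 605.7762.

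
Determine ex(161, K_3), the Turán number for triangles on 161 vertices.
ex(161, K_3) = ⌊161^2/4⌋ = 6480

Mantel (1907): a triangle-free graph on n vertices has at most ⌊n^2/4⌋ edges, with equality for the complete bipartite graph K_{⌊n/2⌋, ⌈n/2⌉}. For n = 161: ⌊161^2/4⌋ = ⌊25921/4⌋ = 6480. The extremal graph is K_{80, 81}, which has 80·81 = 6480 edges.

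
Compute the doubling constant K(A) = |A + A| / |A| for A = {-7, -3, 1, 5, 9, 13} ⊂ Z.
K = |A + A| / |A| = 11/6

Enumerate A + A = {a + b : a, b ∈ A}. With |A| = 6, there are |A|^2 = 36 ordered sum pairs; collecting distinct values, A + A = {-14, -10, -6, -2, 2, 6, 10, 14, 18, 22, 26}, so |A + A| = 11. Thus K = 11/6. Here |A + A| = 2|A| − 1 = 11, the minimum possible — so K = 11/6 is minimal, which holds iff A is an arithmetic progression.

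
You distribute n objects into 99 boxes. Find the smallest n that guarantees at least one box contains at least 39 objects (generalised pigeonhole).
n = (39 − 1)·99 + 1 = 3763

By the generalised pigeonhole principle, to guarantee some box contains ≥ r objects we need more than (r − 1) · k objects total. Threshold: n = (r − 1) · k + 1. With r = 39 and k = 99: n = 38 · 99 + 1 = 3762 + 1 = 3763. For n = 3762 = 38 · 99, we can put exactly 38 objects in every box, avoiding 39 in any single one — so 3763 is tight.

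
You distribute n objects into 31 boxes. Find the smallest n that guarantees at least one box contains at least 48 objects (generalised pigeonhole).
n = (48 − 1)·31 + 1 = 1458

By the generalised pigeonhole principle, to guarantee some box contains ≥ r objects we need more than (r − 1) · k objects total. Threshold: n = (r − 1) · k + 1. With r = 48 and k = 31: n = 47 · 31 + 1 = 1457 + 1 = 1458. For n = 1457 = 47 · 31, we can put exactly 47 objects in every box, avoiding 48 in any single one — so 1458 is tight.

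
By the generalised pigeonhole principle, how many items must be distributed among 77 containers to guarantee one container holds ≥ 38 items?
n = (38 − 1)·77 + 1 = 2850

By the generalised pigeonhole principle, to guarantee some box contains ≥ r objects we need more than (r − 1) · k objects total. Threshold: n = (r − 1) · k + 1. With r = 38 and k = 77: n = 37 · 77 + 1 = 2849 + 1 = 2850. For n = 2849 = 37 · 77, we can put exactly 37 objects in every box, avoiding 38 in any single one — so 2850 is tight.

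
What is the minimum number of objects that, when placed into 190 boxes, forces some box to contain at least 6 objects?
n = (6 − 1)·190 + 1 = 951

By the generalised pigeonhole principle, to guarantee some box contains ≥ r objects we need more than (r − 1) · k objects total. Threshold: n = (r − 1) · k + 1. With r = 6 and k = 190: n = 5 · 190 + 1 = 950 + 1 = 951. For n = 950 = 5 · 190, we can put exactly 5 objects in every box, avoiding 6 in any single one — so 951 is tight.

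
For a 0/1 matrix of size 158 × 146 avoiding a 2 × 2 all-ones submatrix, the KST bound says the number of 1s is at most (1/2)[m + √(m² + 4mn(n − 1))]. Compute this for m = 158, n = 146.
z(158, 146; 2, 2) ≤ (1/2)[158 + √(158² + 4·158·146·145)] = (1/2)[158 + √13404404] = 1909.6013

Kővári–Sós–Turán: let r_1, ..., r_158 be the row sums and z = Σ r_i the total number of 1s. Each pair of columns can share at most one row with both entries 1 (else a 2×2 all-ones block appears), so Σ_i C(r_i, 2) ≤ C(146, 2) = 10585. By convexity Σ_i C(r_i, 2) ≥ 158·C(z/158, 2) = z(z − 158)/(2·158), giving z² − 158z − 158·146·145 ≤ 0 and hence z ≤ (1/2)[158 + √(24964 + 4·3344860)] = (1/2)[158 + √13404404] ≈ (1/2)(158 + 3661.2025) = 1909.6013.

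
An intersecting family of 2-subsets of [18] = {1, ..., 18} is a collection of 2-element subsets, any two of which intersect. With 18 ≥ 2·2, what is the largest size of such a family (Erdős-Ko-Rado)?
max |F| = C(17, 1) = 17

Erdős-Ko-Rado (1961): when n ≥ 2k, max |F| = C(n−1, k−1). The bound is attained by the star {A : i ∈ A} for any fixed i ∈ [n]. Here C(18−1, 2−1) = C(17, 1) = 17.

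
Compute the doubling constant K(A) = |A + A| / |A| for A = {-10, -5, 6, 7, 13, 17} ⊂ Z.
K = |A + A| / |A| = 20/6 = 10/3

Enumerate A + A = {a + b : a, b ∈ A}. With |A| = 6, there are |A|^2 = 36 ordered sum pairs; collecting distinct values, A + A = {-20, -15, -10, -4, -3, 1, 2, 3, 7, 8, 12, 13, 14, 19, 20, 23, 24, 26, 30, 34}, so |A + A| = 20. Thus K = 20/6 = 10/3. For comparison, the minimum possible |A + A| over all 6-element sets is 2·6 − 1 = 11 (so min K = 11/6), attained only by arithmetic progressions.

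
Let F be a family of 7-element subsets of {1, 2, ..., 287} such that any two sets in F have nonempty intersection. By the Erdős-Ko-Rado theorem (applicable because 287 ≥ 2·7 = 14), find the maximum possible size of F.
max |F| = C(286, 6) = 721005537967

Erdős-Ko-Rado (1961): when n ≥ 2k, max |F| = C(n−1, k−1). The bound is attained by the star {A : i ∈ A} for any fixed i ∈ [n]. Here C(287−1, 7−1) = C(286, 6) = 721005537967.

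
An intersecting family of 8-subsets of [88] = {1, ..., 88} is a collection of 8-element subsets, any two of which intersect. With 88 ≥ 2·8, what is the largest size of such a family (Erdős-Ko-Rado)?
max |F| = C(87, 7) = 5843355957

The Erdős-Ko-Rado theorem states: for n ≥ 2k, an intersecting family of k-subsets of an n-element set has size at most C(n − 1, k − 1), with equality for 'star' families {A ⊆ [n] : |A| = k, i ∈ A} (fix an element i). For n = 88, k = 8: C(87, 7) = 5843355957.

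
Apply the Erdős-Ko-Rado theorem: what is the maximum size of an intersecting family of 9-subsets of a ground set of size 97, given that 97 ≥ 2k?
max |F| = C(96, 8) = 132601016340

Erdős-Ko-Rado (1961): when n ≥ 2k, max |F| = C(n−1, k−1). The bound is attained by the star {A : i ∈ A} for any fixed i ∈ [n]. Here C(97−1, 9−1) = C(96, 8) = 132601016340.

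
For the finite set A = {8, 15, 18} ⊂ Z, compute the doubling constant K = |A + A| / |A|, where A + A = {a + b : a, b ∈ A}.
K = |A + A| / |A| = 6/3 = 2

Enumerate A + A = {a + b : a, b ∈ A}. With |A| = 3, there are |A|^2 = 9 ordered sum pairs; collecting distinct values, A + A = {16, 23, 26, 30, 33, 36}, so |A + A| = 6. Thus K = 6/3 = 2. For comparison, the minimum possible |A + A| over all 3-element sets is 2·3 − 1 = 5 (so min K = 5/3), attained only by arithmetic progressions.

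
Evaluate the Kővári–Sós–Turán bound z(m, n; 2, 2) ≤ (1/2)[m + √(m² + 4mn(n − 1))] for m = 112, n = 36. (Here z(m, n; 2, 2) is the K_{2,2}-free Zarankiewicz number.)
z(112, 36; 2, 2) ≤ (1/2)[112 + √(112² + 4·112·36·35)] = (1/2)[112 + √577024] = 435.8105

Kővári–Sós–Turán: let r_1, ..., r_112 be the row sums and z = Σ r_i the total number of 1s. Each pair of columns can share at most one row with both entries 1 (else a 2×2 all-ones block appears), so Σ_i C(r_i, 2) ≤ C(36, 2) = 630. By convexity Σ_i C(r_i, 2) ≥ 112·C(z/112, 2) = z(z − 112)/(2·112), giving z² − 112z − 112·36·35 ≤ 0 and hence z ≤ (1/2)[112 + √(12544 + 4·141120)] = (1/2)[112 + √577024] ≈ (1/2)(112 + 759.621) = 435.8105.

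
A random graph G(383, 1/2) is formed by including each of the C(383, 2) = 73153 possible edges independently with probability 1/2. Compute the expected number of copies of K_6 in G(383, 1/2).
E[# K_6] = C(383, 6) · (1/2)^C(6, 2) = 4214724798753 / 2^15 ≈ 128623193.321320

For each 6-subset S of vertices (there are C(383, 6) = 4214724798753 such S), let X_S = 1 if S induces a K_6 (all C(6, 2) = 15 edges present). Then P(X_S = 1) = (1/2)^15 = 1/32768. By linearity of expectation, E[# K_6] = C(383, 6) · (1/2)^15 = 4214724798753 / 32768 ≈ 128623193.321320.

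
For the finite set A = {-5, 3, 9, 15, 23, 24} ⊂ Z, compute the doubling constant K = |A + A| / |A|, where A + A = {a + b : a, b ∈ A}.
K = |A + A| / |A| = 19/6

Enumerate A + A = {a + b : a, b ∈ A}. With |A| = 6, there are |A|^2 = 36 ordered sum pairs; collecting distinct values, A + A = {-10, -2, 4, 6, 10, 12, 18, 19, 24, 26, 27, 30, 32, 33, 38, 39, 46, 47, 48}, so |A + A| = 19. Thus K = 19/6. For comparison, the minimum possible |A + A| over all 6-element sets is 2·6 − 1 = 11 (so min K = 11/6), attained only by arithmetic progressions.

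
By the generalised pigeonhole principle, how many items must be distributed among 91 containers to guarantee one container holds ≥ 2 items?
n = (2 − 1)·91 + 1 = 92

By the generalised pigeonhole principle, to guarantee some box contains ≥ r objects we need more than (r − 1) · k objects total. Threshold: n = (r − 1) · k + 1. With r = 2 and k = 91: n = 1 · 91 + 1 = 91 + 1 = 92. For n = 91 = 1 · 91, we can put exactly 1 objects in every box, avoiding 2 in any single one — so 92 is tight.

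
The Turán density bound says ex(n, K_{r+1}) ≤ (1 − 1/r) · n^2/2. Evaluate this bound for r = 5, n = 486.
Turán density bound = (4/5) · 486^2/2 = 472392/5 ≈ 94478.4

Turán's theorem: ex(n, K_{r+1}) is achieved by the complete r-partite Turán graph T(n, r) with parts as balanced as possible, and is at most (1 − 1/r) · n^2/2. For r = 5, n = 486: the density bound is (4/5) · 236196/2 = 472392/5 ≈ 94478.4. The integer-valued extremum is e(T(486, 5)) = 94478, which is strictly less than the density bound 472392/5 since 5 ∤ 486 (the parts of T(486, 5) cannot all be equal).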